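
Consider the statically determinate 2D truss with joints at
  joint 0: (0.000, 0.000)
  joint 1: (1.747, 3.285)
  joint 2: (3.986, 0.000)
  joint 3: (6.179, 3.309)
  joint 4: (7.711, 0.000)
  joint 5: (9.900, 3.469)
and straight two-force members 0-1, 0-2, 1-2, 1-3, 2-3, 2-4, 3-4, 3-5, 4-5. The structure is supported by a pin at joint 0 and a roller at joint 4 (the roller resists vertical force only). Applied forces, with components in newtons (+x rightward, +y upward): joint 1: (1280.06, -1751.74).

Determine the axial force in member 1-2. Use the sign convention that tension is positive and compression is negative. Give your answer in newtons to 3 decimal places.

-1147.212

N=6 nodes, M=9 members, R=3 reactions → 2N=12, M+R=12
member 0 (0-1): L=3.7206, (cx,cy)=(0.4695,0.8829)
member 1 (0-2): L=3.9860, (cx,cy)=(1.0000,0.0000)
member 2 (1-2): L=3.9755, (cx,cy)=(0.5632,-0.8263)
member 3 (1-3): L=4.4321, (cx,cy)=(1.0000,0.0054)
member 4 (2-3): L=3.9697, (cx,cy)=(0.5524,0.8336)
member 5 (2-4): L=3.7250, (cx,cy)=(1.0000,0.0000)
member 6 (3-4): L=3.6464, (cx,cy)=(0.4201,-0.9075)
member 7 (3-5): L=3.7244, (cx,cy)=(0.9991,0.0430)
member 8 (4-5): L=4.1019, (cx,cy)=(0.5337,0.8457)
solve A·x = −loads:
  F[0-1] = -916.9020 N (compression)
  F[0-2] = +1710.5837 N (tension)
  F[1-2] = -1147.2124 N (compression)
  F[1-3] = -1064.4845 N (compression)
  F[2-3] = +1137.2469 N (tension)
  F[2-4] = +436.2185 N (tension)
  F[3-4] = -1038.2789 N (compression)
  F[3-5] = -0.0000 N (compression)
  F[4-5] = +0.0000 N (tension)
  Rx@0 = -1280.0600 N
  Ry@0 = +809.5422 N
  Ry@4 = +942.1978 N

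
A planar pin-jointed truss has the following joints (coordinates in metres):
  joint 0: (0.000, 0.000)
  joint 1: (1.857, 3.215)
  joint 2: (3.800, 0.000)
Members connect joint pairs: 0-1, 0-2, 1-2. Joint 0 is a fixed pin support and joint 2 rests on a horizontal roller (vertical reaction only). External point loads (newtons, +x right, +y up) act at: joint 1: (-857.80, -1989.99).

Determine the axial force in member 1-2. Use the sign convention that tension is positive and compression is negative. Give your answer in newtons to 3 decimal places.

-288.292

N=3 nodes, M=3 members, R=3 reactions → 2N=6, M+R=6
member 0 (0-1): L=3.7128, (cx,cy)=(0.5002,0.8659)
member 1 (0-2): L=3.8000, (cx,cy)=(1.0000,0.0000)
member 2 (1-2): L=3.7565, (cx,cy)=(0.5172,-0.8558)
solve A·x = −loads:
  F[0-1] = -2013.1621 N (compression)
  F[0-2] = +149.1141 N (tension)
  F[1-2] = -288.2916 N (compression)
  Rx@0 = +857.8000 N
  Ry@0 = +1743.2573 N
  Ry@2 = +246.7327 N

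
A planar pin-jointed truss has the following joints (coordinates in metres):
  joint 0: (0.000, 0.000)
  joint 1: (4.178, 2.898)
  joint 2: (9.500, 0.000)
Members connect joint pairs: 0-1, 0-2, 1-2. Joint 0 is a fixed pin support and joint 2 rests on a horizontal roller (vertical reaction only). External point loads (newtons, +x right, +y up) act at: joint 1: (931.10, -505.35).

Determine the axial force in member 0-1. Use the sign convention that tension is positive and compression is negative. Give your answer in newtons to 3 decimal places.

N=3 nodes, M=3 members, R=3 reactions → 2N=6, M+R=6
member 0 (0-1): L=5.0847, (cx,cy)=(0.8217,0.5699)
member 1 (0-2): L=9.5000, (cx,cy)=(1.0000,0.0000)
member 2 (1-2): L=6.0599, (cx,cy)=(0.8782,-0.4782)
solve A·x = −loads:
  F[0-1] = +1.6354 N (tension)
  F[0-2] = +929.7562 N (tension)
  F[1-2] = -1058.6634 N (compression)
  Rx@0 = -931.1000 N
  Ry@0 = -0.9321 N
  Ry@2 = +506.2821 N

1.635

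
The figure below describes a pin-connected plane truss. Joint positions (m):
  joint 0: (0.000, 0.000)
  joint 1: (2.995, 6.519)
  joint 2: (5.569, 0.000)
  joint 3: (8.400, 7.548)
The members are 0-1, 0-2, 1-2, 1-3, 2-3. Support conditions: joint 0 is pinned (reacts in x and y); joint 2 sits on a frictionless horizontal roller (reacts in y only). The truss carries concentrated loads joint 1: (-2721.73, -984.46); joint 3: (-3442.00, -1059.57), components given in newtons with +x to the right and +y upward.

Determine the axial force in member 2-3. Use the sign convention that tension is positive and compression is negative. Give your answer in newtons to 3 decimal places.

N=4 nodes, M=5 members, R=3 reactions → 2N=8, M+R=8
member 0 (0-1): L=7.1741, (cx,cy)=(0.4175,0.9087)
member 1 (0-2): L=5.5690, (cx,cy)=(1.0000,0.0000)
member 2 (1-2): L=7.0088, (cx,cy)=(0.3673,-0.9301)
member 3 (1-3): L=5.5021, (cx,cy)=(0.9824,0.1870)
member 4 (2-3): L=8.0614, (cx,cy)=(0.3512,0.9363)
solve A·x = −loads:
  F[0-1] = -8548.0999 N (compression)
  F[0-2] = -2595.1096 N (compression)
  F[1-2] = +6621.6148 N (tension)
  F[1-3] = -3337.5949 N (compression)
  F[2-3] = -464.9878 N (compression)
  Rx@0 = +6163.7300 N
  Ry@0 = +7767.5581 N
  Ry@2 = -5723.5281 N

-464.988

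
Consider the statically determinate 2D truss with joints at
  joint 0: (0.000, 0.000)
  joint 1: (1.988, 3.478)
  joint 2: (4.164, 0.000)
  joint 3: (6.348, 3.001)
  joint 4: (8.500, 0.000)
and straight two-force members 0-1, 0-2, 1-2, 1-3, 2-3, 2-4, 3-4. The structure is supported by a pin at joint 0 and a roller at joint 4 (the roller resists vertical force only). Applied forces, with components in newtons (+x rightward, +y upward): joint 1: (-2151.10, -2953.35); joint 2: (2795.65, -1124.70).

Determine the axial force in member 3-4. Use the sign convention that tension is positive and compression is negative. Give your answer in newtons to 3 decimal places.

-444.874

N=5 nodes, M=7 members, R=3 reactions → 2N=10, M+R=10
member 0 (0-1): L=4.0061, (cx,cy)=(0.4962,0.8682)
member 1 (0-2): L=4.1640, (cx,cy)=(1.0000,0.0000)
member 2 (1-2): L=4.1026, (cx,cy)=(0.5304,-0.8478)
member 3 (1-3): L=4.3860, (cx,cy)=(0.9941,-0.1088)
member 4 (2-3): L=3.7116, (cx,cy)=(0.5884,0.8085)
member 5 (2-4): L=4.3360, (cx,cy)=(1.0000,0.0000)
member 6 (3-4): L=3.6928, (cx,cy)=(0.5827,-0.8127)
solve A·x = −loads:
  F[0-1] = -4280.8117 N (compression)
  F[0-2] = +2768.8877 N (tension)
  F[1-2] = +962.6702 N (tension)
  F[1-3] = -486.7184 N (compression)
  F[2-3] = +381.6645 N (tension)
  F[2-4] = +259.2494 N (tension)
  F[3-4] = -444.8735 N (compression)
  Rx@0 = -644.5500 N
  Ry@0 = +3716.5224 N
  Ry@4 = +361.5276 N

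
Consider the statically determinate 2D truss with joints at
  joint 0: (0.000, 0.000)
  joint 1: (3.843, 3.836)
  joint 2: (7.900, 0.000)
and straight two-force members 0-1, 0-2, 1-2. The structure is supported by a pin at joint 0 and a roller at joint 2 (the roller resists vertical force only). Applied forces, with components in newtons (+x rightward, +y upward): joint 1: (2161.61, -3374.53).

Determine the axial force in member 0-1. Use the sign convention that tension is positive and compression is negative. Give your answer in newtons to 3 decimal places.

N=3 nodes, M=3 members, R=3 reactions → 2N=6, M+R=6
member 0 (0-1): L=5.4299, (cx,cy)=(0.7078,0.7065)
member 1 (0-2): L=7.9000, (cx,cy)=(1.0000,0.0000)
member 2 (1-2): L=5.5834, (cx,cy)=(0.7266,-0.6870)
solve A·x = −loads:
  F[0-1] = -967.2970 N (compression)
  F[0-2] = +2846.2155 N (tension)
  F[1-2] = -3917.0584 N (compression)
  Rx@0 = -2161.6100 N
  Ry@0 = +683.3585 N
  Ry@2 = +2691.1715 N

-967.297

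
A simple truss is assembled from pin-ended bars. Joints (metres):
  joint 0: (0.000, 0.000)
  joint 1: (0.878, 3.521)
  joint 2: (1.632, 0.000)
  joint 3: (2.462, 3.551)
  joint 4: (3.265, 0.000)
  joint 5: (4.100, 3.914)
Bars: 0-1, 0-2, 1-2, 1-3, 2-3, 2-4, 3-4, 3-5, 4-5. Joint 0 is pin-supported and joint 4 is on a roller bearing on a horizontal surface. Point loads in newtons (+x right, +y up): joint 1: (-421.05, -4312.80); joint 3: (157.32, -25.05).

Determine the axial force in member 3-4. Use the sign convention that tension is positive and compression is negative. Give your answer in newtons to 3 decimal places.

-918.309

N=6 nodes, M=9 members, R=3 reactions → 2N=12, M+R=12
member 0 (0-1): L=3.6288, (cx,cy)=(0.2420,0.9703)
member 1 (0-2): L=1.6320, (cx,cy)=(1.0000,0.0000)
member 2 (1-2): L=3.6008, (cx,cy)=(0.2094,-0.9778)
member 3 (1-3): L=1.5843, (cx,cy)=(0.9998,0.0189)
member 4 (2-3): L=3.6467, (cx,cy)=(0.2276,0.9738)
member 5 (2-4): L=1.6330, (cx,cy)=(1.0000,0.0000)
member 6 (3-4): L=3.6407, (cx,cy)=(0.2206,-0.9754)
member 7 (3-5): L=1.6777, (cx,cy)=(0.9763,0.2164)
member 8 (4-5): L=4.0021, (cx,cy)=(0.2086,0.9780)
solve A·x = −loads:
  F[0-1] = -3547.5613 N (compression)
  F[0-2] = +594.6096 N (tension)
  F[1-2] = -895.2210 N (compression)
  F[1-3] = -249.8784 N (compression)
  F[2-3] = +898.9689 N (tension)
  F[2-4] = +202.5462 N (tension)
  F[3-4] = -918.3088 N (compression)
  F[3-5] = +0.0000 N (tension)
  F[4-5] = +0.0000 N (tension)
  Rx@0 = +263.7300 N
  Ry@0 = +3442.1570 N
  Ry@4 = +895.6930 N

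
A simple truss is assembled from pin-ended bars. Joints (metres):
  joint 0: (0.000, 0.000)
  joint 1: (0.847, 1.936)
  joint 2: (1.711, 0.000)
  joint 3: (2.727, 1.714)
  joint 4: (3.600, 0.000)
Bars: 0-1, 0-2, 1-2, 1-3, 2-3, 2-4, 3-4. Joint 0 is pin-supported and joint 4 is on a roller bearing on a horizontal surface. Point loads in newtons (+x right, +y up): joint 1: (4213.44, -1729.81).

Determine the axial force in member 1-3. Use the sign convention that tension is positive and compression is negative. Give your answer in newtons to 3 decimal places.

-2772.204

N=5 nodes, M=7 members, R=3 reactions → 2N=10, M+R=10
member 0 (0-1): L=2.1132, (cx,cy)=(0.4008,0.9162)
member 1 (0-2): L=1.7110, (cx,cy)=(1.0000,0.0000)
member 2 (1-2): L=2.1200, (cx,cy)=(0.4075,-0.9132)
member 3 (1-3): L=1.8931, (cx,cy)=(0.9931,-0.1173)
member 4 (2-3): L=1.9925, (cx,cy)=(0.5099,0.8602)
member 5 (2-4): L=1.8890, (cx,cy)=(1.0000,0.0000)
member 6 (3-4): L=1.9235, (cx,cy)=(0.4539,-0.8911)
solve A·x = −loads:
  F[0-1] = +1029.3759 N (tension)
  F[0-2] = +3800.8468 N (tension)
  F[1-2] = -2570.9743 N (compression)
  F[1-3] = -2772.2040 N (compression)
  F[2-3] = +2729.2620 N (tension)
  F[2-4] = +1361.3912 N (tension)
  F[3-4] = -2999.6124 N (compression)
  Rx@0 = -4213.4400 N
  Ry@0 = -943.0703 N
  Ry@4 = +2672.8803 N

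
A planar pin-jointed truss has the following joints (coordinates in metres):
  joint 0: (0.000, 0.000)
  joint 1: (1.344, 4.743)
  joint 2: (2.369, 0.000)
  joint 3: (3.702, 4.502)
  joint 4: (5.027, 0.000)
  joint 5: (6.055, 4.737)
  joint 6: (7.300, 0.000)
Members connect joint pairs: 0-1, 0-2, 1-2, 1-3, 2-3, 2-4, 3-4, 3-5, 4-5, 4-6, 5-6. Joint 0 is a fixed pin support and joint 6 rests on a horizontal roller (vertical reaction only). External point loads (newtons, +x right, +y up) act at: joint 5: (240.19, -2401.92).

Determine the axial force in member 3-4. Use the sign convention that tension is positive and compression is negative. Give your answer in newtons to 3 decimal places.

235.886

N=7 nodes, M=11 members, R=3 reactions → 2N=14, M+R=14
member 0 (0-1): L=4.9297, (cx,cy)=(0.2726,0.9621)
member 1 (0-2): L=2.3690, (cx,cy)=(1.0000,0.0000)
member 2 (1-2): L=4.8525, (cx,cy)=(0.2112,-0.9774)
member 3 (1-3): L=2.3703, (cx,cy)=(0.9948,-0.1017)
member 4 (2-3): L=4.6952, (cx,cy)=(0.2839,0.9589)
member 5 (2-4): L=2.6580, (cx,cy)=(1.0000,0.0000)
member 6 (3-4): L=4.6929, (cx,cy)=(0.2823,-0.9593)
member 7 (3-5): L=2.3647, (cx,cy)=(0.9950,0.0994)
member 8 (4-5): L=4.8473, (cx,cy)=(0.2121,0.9773)
member 9 (4-6): L=2.2730, (cx,cy)=(1.0000,0.0000)
member 10 (5-6): L=4.8979, (cx,cy)=(0.2542,-0.9672)
solve A·x = −loads:
  F[0-1] = -263.7743 N (compression)
  F[0-2] = +312.1030 N (tension)
  F[1-2] = +273.1945 N (tension)
  F[1-3] = -130.2956 N (compression)
  F[2-3] = -278.4895 N (compression)
  F[2-4] = +448.8754 N (tension)
  F[3-4] = +235.8859 N (tension)
  F[3-5] = -276.6548 N (compression)
  F[4-5] = -231.5561 N (compression)
  F[4-6] = +564.5834 N (tension)
  F[5-6] = -2221.0921 N (compression)
  Rx@0 = -240.1900 N
  Ry@0 = +253.7822 N
  Ry@6 = +2148.1378 N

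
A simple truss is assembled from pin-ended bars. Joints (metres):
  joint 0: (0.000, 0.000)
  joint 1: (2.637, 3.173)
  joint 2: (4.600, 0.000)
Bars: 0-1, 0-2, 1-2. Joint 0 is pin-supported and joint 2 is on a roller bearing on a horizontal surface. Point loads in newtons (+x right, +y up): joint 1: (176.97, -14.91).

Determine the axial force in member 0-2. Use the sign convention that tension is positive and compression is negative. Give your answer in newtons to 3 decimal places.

N=3 nodes, M=3 members, R=3 reactions → 2N=6, M+R=6
member 0 (0-1): L=4.1257, (cx,cy)=(0.6392,0.7691)
member 1 (0-2): L=4.6000, (cx,cy)=(1.0000,0.0000)
member 2 (1-2): L=3.7311, (cx,cy)=(0.5261,-0.8504)
solve A·x = −loads:
  F[0-1] = +150.4511 N (tension)
  F[0-2] = +80.8079 N (tension)
  F[1-2] = -153.5937 N (compression)
  Rx@0 = -176.9700 N
  Ry@0 = -115.7081 N
  Ry@2 = +130.6181 N

80.808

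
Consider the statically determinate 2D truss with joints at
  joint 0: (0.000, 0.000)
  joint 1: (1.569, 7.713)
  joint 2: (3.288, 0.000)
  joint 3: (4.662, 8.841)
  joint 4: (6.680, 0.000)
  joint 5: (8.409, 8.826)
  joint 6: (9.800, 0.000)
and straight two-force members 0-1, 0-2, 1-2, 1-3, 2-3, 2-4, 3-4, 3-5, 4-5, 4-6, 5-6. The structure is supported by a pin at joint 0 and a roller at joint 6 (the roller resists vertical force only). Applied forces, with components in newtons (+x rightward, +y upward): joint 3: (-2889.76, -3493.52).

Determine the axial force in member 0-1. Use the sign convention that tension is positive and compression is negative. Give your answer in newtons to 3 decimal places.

-4529.484

N=7 nodes, M=11 members, R=3 reactions → 2N=14, M+R=14
member 0 (0-1): L=7.8710, (cx,cy)=(0.1993,0.9799)
member 1 (0-2): L=3.2880, (cx,cy)=(1.0000,0.0000)
member 2 (1-2): L=7.9022, (cx,cy)=(0.2175,-0.9761)
member 3 (1-3): L=3.2923, (cx,cy)=(0.9395,0.3426)
member 4 (2-3): L=8.9471, (cx,cy)=(0.1536,0.9881)
member 5 (2-4): L=3.3920, (cx,cy)=(1.0000,0.0000)
member 6 (3-4): L=9.0684, (cx,cy)=(0.2225,-0.9749)
member 7 (3-5): L=3.7470, (cx,cy)=(1.0000,-0.0040)
member 8 (4-5): L=8.9938, (cx,cy)=(0.1922,0.9813)
member 9 (4-6): L=3.1200, (cx,cy)=(1.0000,0.0000)
member 10 (5-6): L=8.9349, (cx,cy)=(0.1557,-0.9878)
solve A·x = −loads:
  F[0-1] = -4529.4841 N (compression)
  F[0-2] = -1986.8519 N (compression)
  F[1-2] = +3893.6398 N (tension)
  F[1-3] = -1862.6436 N (compression)
  F[2-3] = -3846.0200 N (compression)
  F[2-4] = -549.2267 N (compression)
  F[3-4] = +967.9946 N (tension)
  F[3-5] = +333.8202 N (tension)
  F[4-5] = -961.6604 N (compression)
  F[4-6] = -148.9437 N (compression)
  F[5-6] = +956.7239 N (tension)
  Rx@0 = +2889.7600 N
  Ry@0 = +4438.5790 N
  Ry@6 = -945.0590 N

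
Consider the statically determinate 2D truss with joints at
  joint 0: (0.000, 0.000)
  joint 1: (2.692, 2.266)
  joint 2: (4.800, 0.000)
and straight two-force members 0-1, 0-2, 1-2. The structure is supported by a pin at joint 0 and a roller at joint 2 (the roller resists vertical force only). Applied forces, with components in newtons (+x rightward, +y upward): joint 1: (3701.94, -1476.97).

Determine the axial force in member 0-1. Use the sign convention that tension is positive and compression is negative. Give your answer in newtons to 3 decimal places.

N=3 nodes, M=3 members, R=3 reactions → 2N=6, M+R=6
member 0 (0-1): L=3.5188, (cx,cy)=(0.7650,0.6440)
member 1 (0-2): L=4.8000, (cx,cy)=(1.0000,0.0000)
member 2 (1-2): L=3.0949, (cx,cy)=(0.6811,-0.7322)
solve A·x = −loads:
  F[0-1] = +1706.5611 N (tension)
  F[0-2] = +2396.3459 N (tension)
  F[1-2] = -3518.2431 N (compression)
  Rx@0 = -3701.9400 N
  Ry@0 = -1098.9882 N
  Ry@2 = +2575.9582 N

1706.561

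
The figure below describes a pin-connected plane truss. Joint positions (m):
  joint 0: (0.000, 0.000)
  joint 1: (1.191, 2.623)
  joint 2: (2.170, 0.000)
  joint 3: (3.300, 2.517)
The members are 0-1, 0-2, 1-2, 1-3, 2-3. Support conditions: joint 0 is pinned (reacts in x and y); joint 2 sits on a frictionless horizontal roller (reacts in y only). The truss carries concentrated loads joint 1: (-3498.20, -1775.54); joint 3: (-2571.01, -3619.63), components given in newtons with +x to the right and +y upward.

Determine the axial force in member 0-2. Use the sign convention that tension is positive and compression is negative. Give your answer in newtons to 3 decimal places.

N=4 nodes, M=5 members, R=3 reactions → 2N=8, M+R=8
member 0 (0-1): L=2.8807, (cx,cy)=(0.4134,0.9105)
member 1 (0-2): L=2.1700, (cx,cy)=(1.0000,0.0000)
member 2 (1-2): L=2.7997, (cx,cy)=(0.3497,-0.9369)
member 3 (1-3): L=2.1117, (cx,cy)=(0.9987,-0.0502)
member 4 (2-3): L=2.7590, (cx,cy)=(0.4096,0.9123)
solve A·x = −loads:
  F[0-1] = -6728.7701 N (compression)
  F[0-2] = -3287.2891 N (compression)
  F[1-2] = +4694.0532 N (tension)
  F[1-3] = -926.2805 N (compression)
  F[2-3] = -4018.6396 N (compression)
  Rx@0 = +6069.2100 N
  Ry@0 = +6126.7661 N
  Ry@2 = -731.5961 N

-3287.289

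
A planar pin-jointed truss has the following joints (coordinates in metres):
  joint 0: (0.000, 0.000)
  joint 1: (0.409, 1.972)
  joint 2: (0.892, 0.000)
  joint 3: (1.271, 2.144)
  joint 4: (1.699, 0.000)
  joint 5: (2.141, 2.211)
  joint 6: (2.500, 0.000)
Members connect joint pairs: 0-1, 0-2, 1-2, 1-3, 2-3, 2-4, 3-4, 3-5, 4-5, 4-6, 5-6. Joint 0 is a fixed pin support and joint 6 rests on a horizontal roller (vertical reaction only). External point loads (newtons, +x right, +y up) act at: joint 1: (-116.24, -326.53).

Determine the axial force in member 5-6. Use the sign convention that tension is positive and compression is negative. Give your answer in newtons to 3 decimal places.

38.771

N=7 nodes, M=11 members, R=3 reactions → 2N=14, M+R=14
member 0 (0-1): L=2.0140, (cx,cy)=(0.2031,0.9792)
member 1 (0-2): L=0.8920, (cx,cy)=(1.0000,0.0000)
member 2 (1-2): L=2.0303, (cx,cy)=(0.2379,-0.9713)
member 3 (1-3): L=0.8790, (cx,cy)=(0.9807,0.1957)
member 4 (2-3): L=2.1772, (cx,cy)=(0.1741,0.9847)
member 5 (2-4): L=0.8070, (cx,cy)=(1.0000,0.0000)
member 6 (3-4): L=2.1863, (cx,cy)=(0.1958,-0.9807)
member 7 (3-5): L=0.8726, (cx,cy)=(0.9970,0.0768)
member 8 (4-5): L=2.2547, (cx,cy)=(0.1960,0.9806)
member 9 (4-6): L=0.8010, (cx,cy)=(1.0000,0.0000)
member 10 (5-6): L=2.2400, (cx,cy)=(0.1603,-0.9871)
solve A·x = −loads:
  F[0-1] = -372.5634 N (compression)
  F[0-2] = -40.5792 N (compression)
  F[1-2] = +45.5130 N (tension)
  F[1-3] = +30.3383 N (tension)
  F[2-3] = -44.8917 N (compression)
  F[2-4] = -21.9373 N (compression)
  F[3-4] = +40.1307 N (tension)
  F[3-5] = +14.1228 N (tension)
  F[4-5] = -40.1329 N (compression)
  F[4-6] = -6.2139 N (compression)
  F[5-6] = +38.7710 N (tension)
  Rx@0 = +116.2400 N
  Ry@0 = +364.7998 N
  Ry@6 = -38.2698 N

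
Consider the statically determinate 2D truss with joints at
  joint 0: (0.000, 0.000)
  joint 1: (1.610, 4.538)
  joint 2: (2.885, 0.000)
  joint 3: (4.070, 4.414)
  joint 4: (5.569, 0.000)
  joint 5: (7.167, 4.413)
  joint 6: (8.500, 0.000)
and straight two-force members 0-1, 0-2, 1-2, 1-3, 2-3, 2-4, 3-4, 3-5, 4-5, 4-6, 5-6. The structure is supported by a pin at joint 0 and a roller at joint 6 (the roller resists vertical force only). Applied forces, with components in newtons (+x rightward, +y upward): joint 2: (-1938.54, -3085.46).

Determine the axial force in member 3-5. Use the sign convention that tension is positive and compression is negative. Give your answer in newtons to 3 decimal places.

N=7 nodes, M=11 members, R=3 reactions → 2N=14, M+R=14
member 0 (0-1): L=4.8151, (cx,cy)=(0.3344,0.9424)
member 1 (0-2): L=2.8850, (cx,cy)=(1.0000,0.0000)
member 2 (1-2): L=4.7137, (cx,cy)=(0.2705,-0.9627)
member 3 (1-3): L=2.4631, (cx,cy)=(0.9987,-0.0503)
member 4 (2-3): L=4.5703, (cx,cy)=(0.2593,0.9658)
member 5 (2-4): L=2.6840, (cx,cy)=(1.0000,0.0000)
member 6 (3-4): L=4.6616, (cx,cy)=(0.3216,-0.9469)
member 7 (3-5): L=3.0970, (cx,cy)=(1.0000,-0.0003)
member 8 (4-5): L=4.6934, (cx,cy)=(0.3405,0.9403)
member 9 (4-6): L=2.9310, (cx,cy)=(1.0000,0.0000)
member 10 (5-6): L=4.6099, (cx,cy)=(0.2892,-0.9573)
solve A·x = −loads:
  F[0-1] = -2162.6932 N (compression)
  F[0-2] = -1215.4171 N (compression)
  F[1-2] = +2185.9576 N (tension)
  F[1-3] = -1316.0660 N (compression)
  F[2-3] = +1015.7236 N (tension)
  F[2-4] = +1051.0375 N (tension)
  F[3-4] = -1105.7455 N (compression)
  F[3-5] = -695.4693 N (compression)
  F[4-5] = +1113.5481 N (tension)
  F[4-6] = +316.3319 N (tension)
  F[5-6] = -1093.9746 N (compression)
  Rx@0 = +1938.5400 N
  Ry@0 = +2038.2186 N
  Ry@6 = +1047.2414 N

-695.469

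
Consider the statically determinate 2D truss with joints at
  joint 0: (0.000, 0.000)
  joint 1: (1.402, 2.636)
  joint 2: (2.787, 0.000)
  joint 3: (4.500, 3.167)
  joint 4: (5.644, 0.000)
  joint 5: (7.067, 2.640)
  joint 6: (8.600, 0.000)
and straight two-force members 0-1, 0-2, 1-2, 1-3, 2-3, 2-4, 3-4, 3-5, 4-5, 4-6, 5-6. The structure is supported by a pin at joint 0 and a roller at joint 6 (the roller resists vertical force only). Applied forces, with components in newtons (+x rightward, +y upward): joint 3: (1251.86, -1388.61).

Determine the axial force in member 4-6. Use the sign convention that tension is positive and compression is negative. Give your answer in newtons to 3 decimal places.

689.619

N=7 nodes, M=11 members, R=3 reactions → 2N=14, M+R=14
member 0 (0-1): L=2.9856, (cx,cy)=(0.4696,0.8829)
member 1 (0-2): L=2.7870, (cx,cy)=(1.0000,0.0000)
member 2 (1-2): L=2.9777, (cx,cy)=(0.4651,-0.8852)
member 3 (1-3): L=3.1432, (cx,cy)=(0.9856,0.1689)
member 4 (2-3): L=3.6006, (cx,cy)=(0.4758,0.8796)
member 5 (2-4): L=2.8570, (cx,cy)=(1.0000,0.0000)
member 6 (3-4): L=3.3673, (cx,cy)=(0.3397,-0.9405)
member 7 (3-5): L=2.6205, (cx,cy)=(0.9796,-0.2011)
member 8 (4-5): L=2.9991, (cx,cy)=(0.4745,0.8803)
member 9 (4-6): L=2.9560, (cx,cy)=(1.0000,0.0000)
member 10 (5-6): L=3.0528, (cx,cy)=(0.5022,-0.8648)
solve A·x = −loads:
  F[0-1] = -227.6694 N (compression)
  F[0-2] = +1358.7689 N (tension)
  F[1-2] = +189.3147 N (tension)
  F[1-3] = -197.8067 N (compression)
  F[2-3] = -190.5347 N (compression)
  F[2-4] = +1537.4715 N (tension)
  F[3-4] = -1001.3681 N (compression)
  F[3-5] = -1222.2377 N (compression)
  F[4-5] = +1069.9092 N (tension)
  F[4-6] = +689.6195 N (tension)
  F[5-6] = -1373.3084 N (compression)
  Rx@0 = -1251.8600 N
  Ry@0 = +201.0070 N
  Ry@6 = +1187.6030 N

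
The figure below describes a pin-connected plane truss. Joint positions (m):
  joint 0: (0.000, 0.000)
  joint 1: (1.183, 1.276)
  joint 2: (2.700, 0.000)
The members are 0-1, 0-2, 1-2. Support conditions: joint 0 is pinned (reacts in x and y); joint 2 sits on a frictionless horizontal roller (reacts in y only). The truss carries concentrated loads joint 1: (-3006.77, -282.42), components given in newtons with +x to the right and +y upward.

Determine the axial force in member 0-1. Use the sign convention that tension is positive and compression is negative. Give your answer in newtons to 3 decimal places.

-2154.099

N=3 nodes, M=3 members, R=3 reactions → 2N=6, M+R=6
member 0 (0-1): L=1.7400, (cx,cy)=(0.6799,0.7333)
member 1 (0-2): L=2.7000, (cx,cy)=(1.0000,0.0000)
member 2 (1-2): L=1.9823, (cx,cy)=(0.7653,-0.6437)
solve A·x = −loads:
  F[0-1] = -2154.0987 N (compression)
  F[0-2] = -1542.2462 N (compression)
  F[1-2] = +2015.2774 N (tension)
  Rx@0 = +3006.7700 N
  Ry@0 = +1579.6554 N
  Ry@2 = -1297.2354 N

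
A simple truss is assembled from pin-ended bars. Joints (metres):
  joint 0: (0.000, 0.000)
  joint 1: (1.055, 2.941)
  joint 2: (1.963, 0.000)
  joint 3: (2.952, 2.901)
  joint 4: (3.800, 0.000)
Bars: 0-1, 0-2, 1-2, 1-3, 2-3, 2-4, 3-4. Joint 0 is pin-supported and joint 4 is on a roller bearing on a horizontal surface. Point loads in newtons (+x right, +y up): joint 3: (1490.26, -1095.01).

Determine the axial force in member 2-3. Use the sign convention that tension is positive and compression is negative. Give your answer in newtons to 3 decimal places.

N=5 nodes, M=7 members, R=3 reactions → 2N=10, M+R=10
member 0 (0-1): L=3.1245, (cx,cy)=(0.3377,0.9413)
member 1 (0-2): L=1.9630, (cx,cy)=(1.0000,0.0000)
member 2 (1-2): L=3.0780, (cx,cy)=(0.2950,-0.9555)
member 3 (1-3): L=1.8974, (cx,cy)=(0.9998,-0.0211)
member 4 (2-3): L=3.0650, (cx,cy)=(0.3227,0.9465)
member 5 (2-4): L=1.8370, (cx,cy)=(1.0000,0.0000)
member 6 (3-4): L=3.0224, (cx,cy)=(0.2806,-0.9598)
solve A·x = −loads:
  F[0-1] = +949.0746 N (tension)
  F[0-2] = +1169.8012 N (tension)
  F[1-2] = -948.1876 N (compression)
  F[1-3] = +600.3065 N (tension)
  F[2-3] = +957.1932 N (tension)
  F[2-4] = +581.2193 N (tension)
  F[3-4] = -2071.5537 N (compression)
  Rx@0 = -1490.2600 N
  Ry@0 = -893.3357 N
  Ry@4 = +1988.3457 N

957.193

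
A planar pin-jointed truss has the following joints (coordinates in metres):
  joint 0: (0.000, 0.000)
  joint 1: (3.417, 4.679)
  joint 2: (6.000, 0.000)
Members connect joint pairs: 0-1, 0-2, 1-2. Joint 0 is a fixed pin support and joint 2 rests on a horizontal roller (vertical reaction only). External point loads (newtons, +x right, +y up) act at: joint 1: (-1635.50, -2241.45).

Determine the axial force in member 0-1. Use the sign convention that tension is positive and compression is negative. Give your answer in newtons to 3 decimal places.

N=3 nodes, M=3 members, R=3 reactions → 2N=6, M+R=6
member 0 (0-1): L=5.7939, (cx,cy)=(0.5898,0.8076)
member 1 (0-2): L=6.0000, (cx,cy)=(1.0000,0.0000)
member 2 (1-2): L=5.3446, (cx,cy)=(0.4833,-0.8755)
solve A·x = −loads:
  F[0-1] = -2774.1749 N (compression)
  F[0-2] = +0.6008 N (tension)
  F[1-2] = -1.2432 N (compression)
  Rx@0 = +1635.5000 N
  Ry@0 = +2240.3616 N
  Ry@2 = +1.0884 N

-2774.175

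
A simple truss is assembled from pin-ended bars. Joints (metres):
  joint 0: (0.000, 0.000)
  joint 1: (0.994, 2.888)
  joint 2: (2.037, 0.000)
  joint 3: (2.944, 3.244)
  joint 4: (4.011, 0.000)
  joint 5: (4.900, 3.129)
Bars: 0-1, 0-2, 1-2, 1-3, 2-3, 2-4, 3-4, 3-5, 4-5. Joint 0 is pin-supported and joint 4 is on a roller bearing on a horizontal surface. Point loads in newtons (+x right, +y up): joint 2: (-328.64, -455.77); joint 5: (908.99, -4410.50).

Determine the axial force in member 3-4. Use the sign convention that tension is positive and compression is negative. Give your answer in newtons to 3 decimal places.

N=6 nodes, M=9 members, R=3 reactions → 2N=12, M+R=12
member 0 (0-1): L=3.0543, (cx,cy)=(0.3254,0.9456)
member 1 (0-2): L=2.0370, (cx,cy)=(1.0000,0.0000)
member 2 (1-2): L=3.0706, (cx,cy)=(0.3397,-0.9405)
member 3 (1-3): L=1.9822, (cx,cy)=(0.9837,0.1796)
member 4 (2-3): L=3.3684, (cx,cy)=(0.2693,0.9631)
member 5 (2-4): L=1.9740, (cx,cy)=(1.0000,0.0000)
member 6 (3-4): L=3.4150, (cx,cy)=(0.3124,-0.9499)
member 7 (3-5): L=1.9594, (cx,cy)=(0.9983,-0.0587)
member 8 (4-5): L=3.2528, (cx,cy)=(0.2733,0.9619)
solve A·x = −loads:
  F[0-1] = +1546.5396 N (tension)
  F[0-2] = +77.0352 N (tension)
  F[1-2] = -1366.9672 N (compression)
  F[1-3] = +983.6348 N (tension)
  F[2-3] = +1808.2469 N (tension)
  F[2-4] = -545.5517 N (compression)
  F[3-4] = -2150.8263 N (compression)
  F[3-5] = +2130.2348 N (tension)
  F[4-5] = -4455.0818 N (compression)
  Rx@0 = -580.3500 N
  Ry@0 = -1462.3471 N
  Ry@4 = +6328.6171 N

-2150.826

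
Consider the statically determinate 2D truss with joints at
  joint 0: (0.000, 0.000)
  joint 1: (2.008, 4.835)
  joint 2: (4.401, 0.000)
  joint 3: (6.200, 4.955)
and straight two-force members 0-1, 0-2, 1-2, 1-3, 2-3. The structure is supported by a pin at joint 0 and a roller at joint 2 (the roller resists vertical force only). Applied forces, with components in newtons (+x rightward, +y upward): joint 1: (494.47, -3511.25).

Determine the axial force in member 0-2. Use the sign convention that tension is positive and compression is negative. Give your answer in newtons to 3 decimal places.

1061.767

N=4 nodes, M=5 members, R=3 reactions → 2N=8, M+R=8
member 0 (0-1): L=5.2354, (cx,cy)=(0.3835,0.9235)
member 1 (0-2): L=4.4010, (cx,cy)=(1.0000,0.0000)
member 2 (1-2): L=5.3948, (cx,cy)=(0.4436,-0.8962)
member 3 (1-3): L=4.1937, (cx,cy)=(0.9996,0.0286)
member 4 (2-3): L=5.2715, (cx,cy)=(0.3413,0.9400)
solve A·x = −loads:
  F[0-1] = -1479.0926 N (compression)
  F[0-2] = +1061.7666 N (tension)
  F[1-2] = -2393.6479 N (compression)
  F[1-3] = -0.0000 N (compression)
  F[2-3] = +0.0000 N (tension)
  Rx@0 = -494.4700 N
  Ry@0 = +1365.9756 N
  Ry@2 = +2145.2744 N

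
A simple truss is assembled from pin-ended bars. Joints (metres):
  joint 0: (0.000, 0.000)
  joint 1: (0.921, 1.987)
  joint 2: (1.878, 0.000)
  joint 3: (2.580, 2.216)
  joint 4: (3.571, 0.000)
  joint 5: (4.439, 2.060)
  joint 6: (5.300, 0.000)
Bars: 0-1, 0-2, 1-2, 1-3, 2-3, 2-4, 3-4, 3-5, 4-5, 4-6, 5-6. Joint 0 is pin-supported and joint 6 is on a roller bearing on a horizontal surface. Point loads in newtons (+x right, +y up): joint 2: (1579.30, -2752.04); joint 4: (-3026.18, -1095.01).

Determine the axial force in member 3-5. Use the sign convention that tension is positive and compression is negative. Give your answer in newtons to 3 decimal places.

N=7 nodes, M=11 members, R=3 reactions → 2N=14, M+R=14
member 0 (0-1): L=2.1901, (cx,cy)=(0.4205,0.9073)
member 1 (0-2): L=1.8780, (cx,cy)=(1.0000,0.0000)
member 2 (1-2): L=2.2055, (cx,cy)=(0.4339,-0.9009)
member 3 (1-3): L=1.6747, (cx,cy)=(0.9906,0.1367)
member 4 (2-3): L=2.3245, (cx,cy)=(0.3020,0.9533)
member 5 (2-4): L=1.6930, (cx,cy)=(1.0000,0.0000)
member 6 (3-4): L=2.4275, (cx,cy)=(0.4082,-0.9129)
member 7 (3-5): L=1.8655, (cx,cy)=(0.9965,-0.0836)
member 8 (4-5): L=2.2354, (cx,cy)=(0.3883,0.9215)
member 9 (4-6): L=1.7290, (cx,cy)=(1.0000,0.0000)
member 10 (5-6): L=2.2327, (cx,cy)=(0.3856,-0.9227)
solve A·x = −loads:
  F[0-1] = -2352.2092 N (compression)
  F[0-2] = -457.6952 N (compression)
  F[1-2] = +2078.9621 N (tension)
  F[1-3] = -1909.2308 N (compression)
  F[2-3] = +922.0522 N (tension)
  F[2-4] = -1413.3383 N (compression)
  F[3-4] = -549.2636 N (compression)
  F[3-5] = -1393.4912 N (compression)
  F[4-5] = +1732.3488 N (tension)
  F[4-6] = +715.9448 N (tension)
  F[5-6] = -1856.5451 N (compression)
  Rx@0 = +1446.8800 N
  Ry@0 = +2134.1044 N
  Ry@6 = +1712.9456 N

-1393.491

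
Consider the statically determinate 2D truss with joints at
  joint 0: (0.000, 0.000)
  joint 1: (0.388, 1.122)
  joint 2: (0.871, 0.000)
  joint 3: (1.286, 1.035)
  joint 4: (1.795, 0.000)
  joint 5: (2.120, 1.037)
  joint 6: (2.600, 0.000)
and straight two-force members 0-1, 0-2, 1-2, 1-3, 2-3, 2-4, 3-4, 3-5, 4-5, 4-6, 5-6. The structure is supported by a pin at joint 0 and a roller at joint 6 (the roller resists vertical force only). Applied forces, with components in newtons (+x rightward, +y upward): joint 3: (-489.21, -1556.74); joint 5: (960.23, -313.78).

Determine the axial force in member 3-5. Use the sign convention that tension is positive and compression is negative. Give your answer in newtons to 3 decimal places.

116.195

N=7 nodes, M=11 members, R=3 reactions → 2N=14, M+R=14
member 0 (0-1): L=1.1872, (cx,cy)=(0.3268,0.9451)
member 1 (0-2): L=0.8710, (cx,cy)=(1.0000,0.0000)
member 2 (1-2): L=1.2215, (cx,cy)=(0.3954,-0.9185)
member 3 (1-3): L=0.9022, (cx,cy)=(0.9953,-0.0964)
member 4 (2-3): L=1.1151, (cx,cy)=(0.3722,0.9282)
member 5 (2-4): L=0.9240, (cx,cy)=(1.0000,0.0000)
member 6 (3-4): L=1.1534, (cx,cy)=(0.4413,-0.8974)
member 7 (3-5): L=0.8340, (cx,cy)=(1.0000,0.0024)
member 8 (4-5): L=1.0867, (cx,cy)=(0.2991,0.9542)
member 9 (4-6): L=0.8050, (cx,cy)=(1.0000,0.0000)
member 10 (5-6): L=1.1427, (cx,cy)=(0.4201,-0.9075)
solve A·x = −loads:
  F[0-1] = -694.5824 N (compression)
  F[0-2] = +698.0243 N (tension)
  F[1-2] = +770.7699 N (tension)
  F[1-3] = -534.2571 N (compression)
  F[2-3] = -762.7494 N (compression)
  F[2-4] = +1286.6549 N (tension)
  F[3-4] = -1002.9704 N (compression)
  F[3-5] = +116.1945 N (tension)
  F[4-5] = +943.1870 N (tension)
  F[4-6] = +561.9656 N (tension)
  F[5-6] = -1337.8322 N (compression)
  Rx@0 = -471.0200 N
  Ry@0 = +656.4402 N
  Ry@6 = +1214.0798 N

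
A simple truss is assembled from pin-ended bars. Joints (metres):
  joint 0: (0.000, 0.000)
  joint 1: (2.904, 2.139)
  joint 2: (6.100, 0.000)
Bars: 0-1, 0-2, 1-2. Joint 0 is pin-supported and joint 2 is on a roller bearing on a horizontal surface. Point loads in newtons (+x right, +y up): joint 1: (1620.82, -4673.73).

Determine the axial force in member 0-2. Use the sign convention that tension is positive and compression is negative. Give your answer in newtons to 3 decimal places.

N=3 nodes, M=3 members, R=3 reactions → 2N=6, M+R=6
member 0 (0-1): L=3.6067, (cx,cy)=(0.8052,0.5931)
member 1 (0-2): L=6.1000, (cx,cy)=(1.0000,0.0000)
member 2 (1-2): L=3.8457, (cx,cy)=(0.8310,-0.5562)
solve A·x = −loads:
  F[0-1] = -3170.6526 N (compression)
  F[0-2] = +4173.7037 N (tension)
  F[1-2] = -5022.2124 N (compression)
  Rx@0 = -1620.8200 N
  Ry@0 = +1880.3782 N
  Ry@2 = +2793.3518 N

4173.704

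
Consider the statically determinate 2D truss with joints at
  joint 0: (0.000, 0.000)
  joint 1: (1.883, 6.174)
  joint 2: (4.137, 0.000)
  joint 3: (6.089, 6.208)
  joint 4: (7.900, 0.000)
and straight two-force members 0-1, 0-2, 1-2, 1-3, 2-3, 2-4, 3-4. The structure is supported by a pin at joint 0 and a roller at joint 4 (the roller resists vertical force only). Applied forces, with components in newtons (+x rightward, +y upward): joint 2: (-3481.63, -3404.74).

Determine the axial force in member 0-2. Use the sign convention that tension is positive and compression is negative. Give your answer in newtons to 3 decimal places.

N=5 nodes, M=7 members, R=3 reactions → 2N=10, M+R=10
member 0 (0-1): L=6.4548, (cx,cy)=(0.2917,0.9565)
member 1 (0-2): L=4.1370, (cx,cy)=(1.0000,0.0000)
member 2 (1-2): L=6.5726, (cx,cy)=(0.3429,-0.9394)
member 3 (1-3): L=4.2061, (cx,cy)=(1.0000,0.0081)
member 4 (2-3): L=6.5077, (cx,cy)=(0.3000,0.9540)
member 5 (2-4): L=3.7630, (cx,cy)=(1.0000,0.0000)
member 6 (3-4): L=6.4668, (cx,cy)=(0.2800,-0.9600)
solve A·x = −loads:
  F[0-1] = -1695.5272 N (compression)
  F[0-2] = -2987.0065 N (compression)
  F[1-2] = +1717.1507 N (tension)
  F[1-3] = -1083.5386 N (compression)
  F[2-3] = +1878.2067 N (tension)
  F[2-4] = +520.1267 N (tension)
  F[3-4] = -1857.2802 N (compression)
  Rx@0 = +3481.6300 N
  Ry@0 = +1621.7768 N
  Ry@4 = +1782.9632 N

-2987.006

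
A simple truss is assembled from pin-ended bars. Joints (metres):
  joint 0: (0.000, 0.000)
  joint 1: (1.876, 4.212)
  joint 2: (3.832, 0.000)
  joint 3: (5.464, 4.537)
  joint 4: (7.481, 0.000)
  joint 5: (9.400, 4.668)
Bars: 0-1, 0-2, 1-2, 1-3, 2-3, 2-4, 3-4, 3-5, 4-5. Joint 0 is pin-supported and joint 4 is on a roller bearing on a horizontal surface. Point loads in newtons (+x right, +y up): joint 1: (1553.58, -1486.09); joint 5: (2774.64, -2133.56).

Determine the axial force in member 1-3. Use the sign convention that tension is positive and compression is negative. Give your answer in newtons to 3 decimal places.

956.241

N=6 nodes, M=9 members, R=3 reactions → 2N=12, M+R=12
member 0 (0-1): L=4.6109, (cx,cy)=(0.4069,0.9135)
member 1 (0-2): L=3.8320, (cx,cy)=(1.0000,0.0000)
member 2 (1-2): L=4.6440, (cx,cy)=(0.4212,-0.9070)
member 3 (1-3): L=3.6027, (cx,cy)=(0.9959,0.0902)
member 4 (2-3): L=4.8216, (cx,cy)=(0.3385,0.9410)
member 5 (2-4): L=3.6490, (cx,cy)=(1.0000,0.0000)
member 6 (3-4): L=4.9651, (cx,cy)=(0.4062,-0.9138)
member 7 (3-5): L=3.9382, (cx,cy)=(0.9994,0.0333)
member 8 (4-5): L=5.0471, (cx,cy)=(0.3802,0.9249)
solve A·x = −loads:
  F[0-1] = +2233.0820 N (tension)
  F[0-2] = +3419.6621 N (tension)
  F[1-2] = -3792.5284 N (compression)
  F[1-3] = +956.2413 N (tension)
  F[2-3] = +3655.4903 N (tension)
  F[2-4] = +584.9979 N (tension)
  F[3-4] = -3723.8707 N (compression)
  F[3-5] = +3704.4473 N (tension)
  F[4-5] = -2440.0435 N (compression)
  Rx@0 = -4328.2200 N
  Ry@0 = -2039.8965 N
  Ry@4 = +5659.5465 N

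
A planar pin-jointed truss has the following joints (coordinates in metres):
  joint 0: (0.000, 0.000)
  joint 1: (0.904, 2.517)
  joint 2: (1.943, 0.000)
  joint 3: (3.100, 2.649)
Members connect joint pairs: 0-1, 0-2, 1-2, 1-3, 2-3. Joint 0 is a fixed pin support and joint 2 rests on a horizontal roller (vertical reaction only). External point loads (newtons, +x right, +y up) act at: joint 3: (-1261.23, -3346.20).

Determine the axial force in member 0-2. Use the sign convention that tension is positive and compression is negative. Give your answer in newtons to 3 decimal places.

N=4 nodes, M=5 members, R=3 reactions → 2N=8, M+R=8
member 0 (0-1): L=2.6744, (cx,cy)=(0.3380,0.9411)
member 1 (0-2): L=1.9430, (cx,cy)=(1.0000,0.0000)
member 2 (1-2): L=2.7230, (cx,cy)=(0.3816,-0.9243)
member 3 (1-3): L=2.2000, (cx,cy)=(0.9982,0.0600)
member 4 (2-3): L=2.8906, (cx,cy)=(0.4003,0.9164)
solve A·x = −loads:
  F[0-1] = +290.1373 N (tension)
  F[0-2] = -1359.3015 N (compression)
  F[1-2] = -282.0340 N (compression)
  F[1-3] = +206.0563 N (tension)
  F[2-3] = -3664.9405 N (compression)
  Rx@0 = +1261.2300 N
  Ry@0 = -273.0598 N
  Ry@2 = +3619.2598 N

-1359.302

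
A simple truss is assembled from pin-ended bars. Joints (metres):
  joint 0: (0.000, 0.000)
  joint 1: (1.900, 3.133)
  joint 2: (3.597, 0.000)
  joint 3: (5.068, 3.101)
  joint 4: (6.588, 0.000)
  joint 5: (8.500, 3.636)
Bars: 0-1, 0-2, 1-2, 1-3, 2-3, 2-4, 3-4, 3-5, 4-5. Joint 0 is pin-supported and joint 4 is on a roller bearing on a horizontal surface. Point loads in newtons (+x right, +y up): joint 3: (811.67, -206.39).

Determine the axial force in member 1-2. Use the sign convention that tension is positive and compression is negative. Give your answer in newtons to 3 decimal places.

N=6 nodes, M=9 members, R=3 reactions → 2N=12, M+R=12
member 0 (0-1): L=3.6641, (cx,cy)=(0.5185,0.8551)
member 1 (0-2): L=3.5970, (cx,cy)=(1.0000,0.0000)
member 2 (1-2): L=3.5631, (cx,cy)=(0.4763,-0.8793)
member 3 (1-3): L=3.1682, (cx,cy)=(0.9999,-0.0101)
member 4 (2-3): L=3.4322, (cx,cy)=(0.4286,0.9035)
member 5 (2-4): L=2.9910, (cx,cy)=(1.0000,0.0000)
member 6 (3-4): L=3.4535, (cx,cy)=(0.4401,-0.8979)
member 7 (3-5): L=3.4734, (cx,cy)=(0.9881,0.1540)
member 8 (4-5): L=4.1081, (cx,cy)=(0.4654,0.8851)
solve A·x = −loads:
  F[0-1] = +391.1319 N (tension)
  F[0-2] = +608.8511 N (tension)
  F[1-2] = -384.7819 N (compression)
  F[1-3] = +386.1003 N (tension)
  F[2-3] = +374.4742 N (tension)
  F[2-4] = +265.0945 N (tension)
  F[3-4] = -602.3037 N (compression)
  F[3-5] = +0.0000 N (tension)
  F[4-5] = +0.0000 N (tension)
  Rx@0 = -811.6700 N
  Ry@0 = -334.4377 N
  Ry@4 = +540.8277 N

-384.782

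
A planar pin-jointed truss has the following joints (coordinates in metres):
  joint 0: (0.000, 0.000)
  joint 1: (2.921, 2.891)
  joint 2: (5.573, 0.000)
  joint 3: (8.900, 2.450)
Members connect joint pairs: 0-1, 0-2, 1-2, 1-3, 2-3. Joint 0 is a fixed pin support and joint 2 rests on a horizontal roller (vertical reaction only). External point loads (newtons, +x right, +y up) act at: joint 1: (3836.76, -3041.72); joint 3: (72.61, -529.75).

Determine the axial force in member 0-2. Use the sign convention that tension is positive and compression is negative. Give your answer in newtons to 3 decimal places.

N=4 nodes, M=5 members, R=3 reactions → 2N=8, M+R=8
member 0 (0-1): L=4.1098, (cx,cy)=(0.7107,0.7034)
member 1 (0-2): L=5.5730, (cx,cy)=(1.0000,0.0000)
member 2 (1-2): L=3.9231, (cx,cy)=(0.6760,-0.7369)
member 3 (1-3): L=5.9952, (cx,cy)=(0.9973,-0.0736)
member 4 (2-3): L=4.1318, (cx,cy)=(0.8052,0.5930)
solve A·x = −loads:
  F[0-1] = +1266.6857 N (tension)
  F[0-2] = +3009.0767 N (tension)
  F[1-2] = -5408.8835 N (compression)
  F[1-3] = +721.8403 N (tension)
  F[2-3] = -803.8423 N (compression)
  Rx@0 = -3909.3700 N
  Ry@0 = -891.0469 N
  Ry@2 = +4462.5169 N

3009.077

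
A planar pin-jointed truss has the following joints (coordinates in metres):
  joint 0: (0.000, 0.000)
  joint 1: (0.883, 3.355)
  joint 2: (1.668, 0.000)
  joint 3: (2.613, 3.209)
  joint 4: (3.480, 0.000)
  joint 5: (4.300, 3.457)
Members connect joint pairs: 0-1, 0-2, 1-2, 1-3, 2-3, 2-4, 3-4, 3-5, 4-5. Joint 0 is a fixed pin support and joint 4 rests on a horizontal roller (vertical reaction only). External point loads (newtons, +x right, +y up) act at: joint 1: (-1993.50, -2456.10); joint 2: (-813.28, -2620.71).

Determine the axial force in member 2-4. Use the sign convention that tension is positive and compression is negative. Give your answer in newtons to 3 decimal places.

N=6 nodes, M=9 members, R=3 reactions → 2N=12, M+R=12
member 0 (0-1): L=3.4693, (cx,cy)=(0.2545,0.9671)
member 1 (0-2): L=1.6680, (cx,cy)=(1.0000,0.0000)
member 2 (1-2): L=3.4456, (cx,cy)=(0.2278,-0.9737)
member 3 (1-3): L=1.7361, (cx,cy)=(0.9965,-0.0841)
member 4 (2-3): L=3.3453, (cx,cy)=(0.2825,0.9593)
member 5 (2-4): L=1.8120, (cx,cy)=(1.0000,0.0000)
member 6 (3-4): L=3.3241, (cx,cy)=(0.2608,-0.9654)
member 7 (3-5): L=1.7051, (cx,cy)=(0.9894,0.1454)
member 8 (4-5): L=3.5529, (cx,cy)=(0.2308,0.9730)
solve A·x = −loads:
  F[0-1] = -5293.7082 N (compression)
  F[0-2] = -1459.4165 N (compression)
  F[1-2] = +2733.1691 N (tension)
  F[1-3] = +23.5331 N (tension)
  F[2-3] = -42.3050 N (compression)
  F[2-4] = -11.4990 N (compression)
  F[3-4] = +44.0869 N (tension)
  F[3-5] = -0.0000 N (compression)
  F[4-5] = +0.0000 N (tension)
  Rx@0 = +2806.7800 N
  Ry@0 = +5119.3709 N
  Ry@4 = -42.5609 N

-11.499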